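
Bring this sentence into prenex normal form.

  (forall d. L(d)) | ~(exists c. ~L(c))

forall d. forall c. (L(d) | L(c))

Move each ¬ inward, flipping quantifiers it crosses:
  (forall d. L(d)) | (forall c. L(c))
All bound variables are already distinct, so no renaming is needed.
Finally move all quantifiers to the prefix:
  forall d. forall c. (L(d) | L(c))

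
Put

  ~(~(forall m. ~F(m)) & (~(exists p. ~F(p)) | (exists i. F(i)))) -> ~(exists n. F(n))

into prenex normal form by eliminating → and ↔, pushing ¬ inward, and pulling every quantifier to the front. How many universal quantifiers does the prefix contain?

Eliminate → and ↔ using ¬ and ∨.
  ~~(~(forall m. ~F(m)) & (~(exists p. ~F(p)) | (exists i. F(i)))) | ~(exists n. F(n))
Push ¬ through the quantifiers and connectives to reach negation normal form:
  (exists m. F(m)) & ((forall p. F(p)) | (exists i. F(i))) | (forall n. ~F(n))
Finally move all quantifiers to the prefix:
  exists m. forall p. exists i. forall n. (F(m) & (F(p) | F(i)) | ~F(n))
The prefix is exists m forall p exists i forall n: 2 universal, 2 existential.

2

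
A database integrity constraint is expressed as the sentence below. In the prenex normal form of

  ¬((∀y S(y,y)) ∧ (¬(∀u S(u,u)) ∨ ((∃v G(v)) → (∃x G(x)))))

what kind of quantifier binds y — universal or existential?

existential

Eliminate → and ↔ using ¬ and ∨.
  ¬((∀y S(y,y)) ∧ (¬(∀u S(u,u)) ∨ ¬(∃v G(v)) ∨ (∃x G(x))))
Drive negations inward (¬∀x A ≡ ∃x ¬A, ¬∃x A ≡ ∀x ¬A, De Morgan for ∧/∨):
  (∃y ¬S(y,y)) ∨ (∀u S(u,u)) ∧ (∃v G(v)) ∧ (∀x ¬G(x))
All bound variables are already distinct, so no renaming is needed.
Finally move all quantifiers to the prefix:
  ∃y ∀u ∃v ∀x (¬S(y,y) ∨ S(u,u) ∧ G(v) ∧ ¬G(x))
The quantifier ∀y sits under an odd number of negations (counting the antecedent side of each →), so it flips to ∃y.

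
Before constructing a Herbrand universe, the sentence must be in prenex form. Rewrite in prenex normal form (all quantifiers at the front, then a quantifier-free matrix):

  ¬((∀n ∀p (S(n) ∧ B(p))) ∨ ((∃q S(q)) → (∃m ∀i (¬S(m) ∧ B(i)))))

∃n ∃p ∃q ∀m ∃i ((¬S(n) ∨ ¬B(p)) ∧ S(q) ∧ (S(m) ∨ ¬B(i)))

Rewrite implications/biconditionals: A → B as ¬A ∨ B.
  ¬((∀n ∀p (S(n) ∧ B(p))) ∨ ¬(∃q S(q)) ∨ (∃m ∀i (¬S(m) ∧ B(i))))
Drive negations inward (¬∀x A ≡ ∃x ¬A, ¬∃x A ≡ ∀x ¬A, De Morgan for ∧/∨):
  (∃n ∃p (¬S(n) ∨ ¬B(p))) ∧ (∃q S(q)) ∧ (∀m ∃i (S(m) ∨ ¬B(i)))
Finally move all quantifiers to the prefix:
  ∃n ∃p ∃q ∀m ∃i ((¬S(n) ∨ ¬B(p)) ∧ S(q) ∧ (S(m) ∨ ¬B(i)))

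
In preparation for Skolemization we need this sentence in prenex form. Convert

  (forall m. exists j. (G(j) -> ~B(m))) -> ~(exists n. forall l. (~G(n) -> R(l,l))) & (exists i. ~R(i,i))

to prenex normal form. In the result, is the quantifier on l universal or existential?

Rewrite implications/biconditionals: A → B as ¬A ∨ B.
  ~(forall m. exists j. (~G(j) | ~B(m))) | ~(exists n. forall l. (~~G(n) | R(l,l))) & (exists i. ~R(i,i))
Push ¬ through the quantifiers and connectives to reach negation normal form:
  (exists m. forall j. (G(j) & B(m))) | (forall n. exists l. (~G(n) & ~R(l,l))) & (exists i. ~R(i,i))
Extract every quantifier outward, since the variables are now distinct and don't occur free across branches:
  exists m. forall j. forall n. exists l. exists i. (G(j) & B(m) | ~G(n) & ~R(l,l) & ~R(i,i))
The quantifier forall l sits under an odd number of negations (counting the antecedent side of each →), so it flips to exists l.

existential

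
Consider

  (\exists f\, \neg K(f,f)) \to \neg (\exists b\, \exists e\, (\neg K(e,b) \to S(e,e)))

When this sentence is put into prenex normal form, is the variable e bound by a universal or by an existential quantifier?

universal

Eliminate → and ↔ using ¬ and ∨.
  \neg (\exists f\, \neg K(f,f)) \lor \neg (\exists b\, \exists e\, (\neg \neg K(e,b) \lor S(e,e)))
Drive negations inward (¬∀x A ≡ ∃x ¬A, ¬∃x A ≡ ∀x ¬A, De Morgan for ∧/∨):
  (\forall f\, K(f,f)) \lor (\forall b\, \forall e\, (\neg K(e,b) \land \neg S(e,e)))
All bound variables are already distinct, so no renaming is needed.
Finally move all quantifiers to the prefix:
  \forall f\, \forall b\, \forall e\, (K(f,f) \lor \neg K(e,b) \land \neg S(e,e))
The quantifier \exists e sits under an odd number of negations (counting the antecedent side of each →), so it flips to \forall e.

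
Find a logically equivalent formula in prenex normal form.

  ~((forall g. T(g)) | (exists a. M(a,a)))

Push ¬ through the quantifiers and connectives to reach negation normal form:
  (exists g. ~T(g)) & (forall a. ~M(a,a))
Extract every quantifier outward, since the variables are now distinct and don't occur free across branches:
  exists g. forall a. (~T(g) & ~M(a,a))

exists g. forall a. (~T(g) & ~M(a,a))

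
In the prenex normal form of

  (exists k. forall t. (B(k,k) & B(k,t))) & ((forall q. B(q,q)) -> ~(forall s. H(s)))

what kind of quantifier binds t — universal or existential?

First replace A → B with ¬A ∨ B.
  (exists k. forall t. (B(k,k) & B(k,t))) & (~(forall q. B(q,q)) | ~(forall s. H(s)))
Push ¬ through the quantifiers and connectives to reach negation normal form:
  (exists k. forall t. (B(k,k) & B(k,t))) & ((exists q. ~B(q,q)) | (exists s. ~H(s)))
All bound variables are already distinct, so no renaming is needed.
Finally move all quantifiers to the prefix:
  exists k. forall t. exists q. exists s. (B(k,k) & B(k,t) & (~B(q,q) | ~H(s)))
The quantifier forall t sits under an even number of negations (counting the antecedent side of each →), so it remains universal.

universal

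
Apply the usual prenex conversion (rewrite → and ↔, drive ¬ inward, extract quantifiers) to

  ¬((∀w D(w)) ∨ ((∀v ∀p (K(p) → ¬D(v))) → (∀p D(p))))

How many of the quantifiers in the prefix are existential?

2

First replace A → B with ¬A ∨ B.
  ¬((∀w D(w)) ∨ ¬(∀v ∀p (¬K(p) ∨ ¬D(v))) ∨ (∀p D(p)))
Drive negations inward (¬∀x A ≡ ∃x ¬A, ¬∃x A ≡ ∀x ¬A, De Morgan for ∧/∨):
  (∃w ¬D(w)) ∧ (∀v ∀p (¬K(p) ∨ ¬D(v))) ∧ (∃p ¬D(p))
Rename bound variables to avoid capture: p↦u1.
  (∃w ¬D(w)) ∧ (∀v ∀p (¬K(p) ∨ ¬D(v))) ∧ (∃u1 ¬D(u1))
Extract every quantifier outward, since the variables are now distinct and don't occur free across branches:
  ∃w ∀v ∀p ∃u1 (¬D(w) ∧ (¬K(p) ∨ ¬D(v)) ∧ ¬D(u1))
The prefix is ∃w ∀v ∀p ∃u1: 2 universal, 2 existential.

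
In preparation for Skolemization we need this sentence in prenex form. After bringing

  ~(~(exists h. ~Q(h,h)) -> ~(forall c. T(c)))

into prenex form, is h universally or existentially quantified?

universal

First replace A → B with ¬A ∨ B.
  ~(~~(exists h. ~Q(h,h)) | ~(forall c. T(c)))
Move each ¬ inward, flipping quantifiers it crosses:
  (forall h. Q(h,h)) & (forall c. T(c))
All bound variables are already distinct, so no renaming is needed.
Extract every quantifier outward, since the variables are now distinct and don't occur free across branches:
  forall h. forall c. (Q(h,h) & T(c))
The quantifier exists h sits under an odd number of negations (counting the antecedent side of each →), so it flips to forall h.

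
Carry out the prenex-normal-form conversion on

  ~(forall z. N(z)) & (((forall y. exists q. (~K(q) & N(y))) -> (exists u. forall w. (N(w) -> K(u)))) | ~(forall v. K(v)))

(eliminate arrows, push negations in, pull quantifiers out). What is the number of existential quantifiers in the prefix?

Eliminate → and ↔ using ¬ and ∨.
  ~(forall z. N(z)) & (~(forall y. exists q. (~K(q) & N(y))) | (exists u. forall w. (~N(w) | K(u))) | ~(forall v. K(v)))
Push ¬ through the quantifiers and connectives to reach negation normal form:
  (exists z. ~N(z)) & ((exists y. forall q. (K(q) | ~N(y))) | (exists u. forall w. (~N(w) | K(u))) | (exists v. ~K(v)))
All bound variables are already distinct, so no renaming is needed.
Pull the quantifiers to the front (each side's bound variable is not free in the other side):
  exists z. exists y. forall q. exists u. forall w. exists v. (~N(z) & (K(q) | ~N(y) | ~N(w) | K(u) | ~K(v)))
The prefix is exists z exists y forall q exists u forall w exists v: 2 universal, 4 existential.

4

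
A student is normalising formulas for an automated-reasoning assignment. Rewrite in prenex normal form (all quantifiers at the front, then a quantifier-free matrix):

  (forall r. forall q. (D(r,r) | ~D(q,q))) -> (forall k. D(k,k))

exists r. exists q. forall k. (~D(r,r) & D(q,q) | D(k,k))

Eliminate → and ↔ using ¬ and ∨.
  ~(forall r. forall q. (D(r,r) | ~D(q,q))) | (forall k. D(k,k))
Move each ¬ inward, flipping quantifiers it crosses:
  (exists r. exists q. (~D(r,r) & D(q,q))) | (forall k. D(k,k))
All bound variables are already distinct, so no renaming is needed.
Pull the quantifiers to the front (each side's bound variable is not free in the other side):
  exists r. exists q. forall k. (~D(r,r) & D(q,q) | D(k,k))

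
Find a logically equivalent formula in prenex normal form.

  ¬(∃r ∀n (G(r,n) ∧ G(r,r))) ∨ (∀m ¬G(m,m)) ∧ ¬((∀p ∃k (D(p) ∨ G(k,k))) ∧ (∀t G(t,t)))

∀r ∃n ∀m ∃p ∀k ∃t (¬G(r,n) ∨ ¬G(r,r) ∨ ¬G(m,m) ∧ (¬D(p) ∧ ¬G(k,k) ∨ ¬G(t,t)))

Move each ¬ inward, flipping quantifiers it crosses:
  (∀r ∃n (¬G(r,n) ∨ ¬G(r,r))) ∨ (∀m ¬G(m,m)) ∧ ((∃p ∀k (¬D(p) ∧ ¬G(k,k))) ∨ (∃t ¬G(t,t)))
Pull the quantifiers to the front (each side's bound variable is not free in the other side):
  ∀r ∃n ∀m ∃p ∀k ∃t (¬G(r,n) ∨ ¬G(r,r) ∨ ¬G(m,m) ∧ (¬D(p) ∧ ¬G(k,k) ∨ ¬G(t,t)))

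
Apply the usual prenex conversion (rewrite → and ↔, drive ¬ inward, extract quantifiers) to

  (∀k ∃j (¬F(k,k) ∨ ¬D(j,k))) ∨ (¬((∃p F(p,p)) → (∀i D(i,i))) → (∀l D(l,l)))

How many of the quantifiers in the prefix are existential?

First replace A → B with ¬A ∨ B.
  (∀k ∃j (¬F(k,k) ∨ ¬D(j,k))) ∨ ¬¬(¬(∃p F(p,p)) ∨ (∀i D(i,i))) ∨ (∀l D(l,l))
Push ¬ through the quantifiers and connectives to reach negation normal form:
  (∀k ∃j (¬F(k,k) ∨ ¬D(j,k))) ∨ (∀p ¬F(p,p)) ∨ (∀i D(i,i)) ∨ (∀l D(l,l))
All bound variables are already distinct, so no renaming is needed.
Pull the quantifiers to the front (each side's bound variable is not free in the other side):
  ∀k ∃j ∀p ∀i ∀l (¬F(k,k) ∨ ¬D(j,k) ∨ ¬F(p,p) ∨ D(i,i) ∨ D(l,l))
The prefix is ∀k ∃j ∀p ∀i ∀l: 4 universal, 1 existential.

1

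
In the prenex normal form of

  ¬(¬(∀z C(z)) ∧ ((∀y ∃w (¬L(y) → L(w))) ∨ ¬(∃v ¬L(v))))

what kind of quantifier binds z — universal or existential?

universal

Rewrite implications/biconditionals: A → B as ¬A ∨ B.
  ¬(¬(∀z C(z)) ∧ ((∀y ∃w (¬¬L(y) ∨ L(w))) ∨ ¬(∃v ¬L(v))))
Drive negations inward (¬∀x A ≡ ∃x ¬A, ¬∃x A ≡ ∀x ¬A, De Morgan for ∧/∨):
  (∀z C(z)) ∨ (∃y ∀w (¬L(y) ∧ ¬L(w))) ∧ (∃v ¬L(v))
All bound variables are already distinct, so no renaming is needed.
Extract every quantifier outward, since the variables are now distinct and don't occur free across branches:
  ∀z ∃y ∀w ∃v (C(z) ∨ ¬L(y) ∧ ¬L(w) ∧ ¬L(v))
The quantifier ∀z sits under an even number of negations (counting the antecedent side of each →), so it remains universal.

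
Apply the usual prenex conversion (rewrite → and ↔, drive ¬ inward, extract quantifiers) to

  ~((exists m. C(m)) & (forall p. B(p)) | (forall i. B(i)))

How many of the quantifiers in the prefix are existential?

2

Push ¬ through the quantifiers and connectives to reach negation normal form:
  ((forall m. ~C(m)) | (exists p. ~B(p))) & (exists i. ~B(i))
Extract every quantifier outward, since the variables are now distinct and don't occur free across branches:
  forall m. exists p. exists i. ((~C(m) | ~B(p)) & ~B(i))
The prefix is forall m exists p exists i: 1 universal, 2 existential.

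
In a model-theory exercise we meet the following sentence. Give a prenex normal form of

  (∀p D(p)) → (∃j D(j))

Eliminate → and ↔ using ¬ and ∨.
  ¬(∀p D(p)) ∨ (∃j D(j))
Push ¬ through the quantifiers and connectives to reach negation normal form:
  (∃p ¬D(p)) ∨ (∃j D(j))
Extract every quantifier outward, since the variables are now distinct and don't occur free across branches:
  ∃p ∃j (¬D(p) ∨ D(j))

∃p ∃j (¬D(p) ∨ D(j))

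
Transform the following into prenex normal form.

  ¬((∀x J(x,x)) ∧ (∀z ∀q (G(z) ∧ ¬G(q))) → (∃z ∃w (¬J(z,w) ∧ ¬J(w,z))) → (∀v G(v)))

Rewrite implications/biconditionals: A → B as ¬A ∨ B.
  ¬(¬((∀x J(x,x)) ∧ (∀z ∀q (G(z) ∧ ¬G(q)))) ∨ ¬(∃z ∃w (¬J(z,w) ∧ ¬J(w,z))) ∨ (∀v G(v)))
Move each ¬ inward, flipping quantifiers it crosses:
  (∀x J(x,x)) ∧ (∀z ∀q (G(z) ∧ ¬G(q))) ∧ (∃z ∃w (¬J(z,w) ∧ ¬J(w,z))) ∧ (∃v ¬G(v))
Give each quantifier a distinct variable: z↦b.
  (∀x J(x,x)) ∧ (∀z ∀q (G(z) ∧ ¬G(q))) ∧ (∃b ∃w (¬J(b,w) ∧ ¬J(w,b))) ∧ (∃v ¬G(v))
Extract every quantifier outward, since the variables are now distinct and don't occur free across branches:
  ∀x ∀z ∀q ∃b ∃w ∃v (J(x,x) ∧ G(z) ∧ ¬G(q) ∧ ¬J(b,w) ∧ ¬J(w,b) ∧ ¬G(v))

∀x ∀z ∀q ∃b ∃w ∃v (J(x,x) ∧ G(z) ∧ ¬G(q) ∧ ¬J(b,w) ∧ ¬J(w,b) ∧ ¬G(v))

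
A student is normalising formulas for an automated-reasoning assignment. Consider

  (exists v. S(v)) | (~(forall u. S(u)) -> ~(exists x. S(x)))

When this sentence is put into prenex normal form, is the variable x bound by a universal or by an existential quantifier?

universal

First replace A → B with ¬A ∨ B.
  (exists v. S(v)) | ~~(forall u. S(u)) | ~(exists x. S(x))
Drive negations inward (¬∀x A ≡ ∃x ¬A, ¬∃x A ≡ ∀x ¬A, De Morgan for ∧/∨):
  (exists v. S(v)) | (forall u. S(u)) | (forall x. ~S(x))
All bound variables are already distinct, so no renaming is needed.
Pull the quantifiers to the front (each side's bound variable is not free in the other side):
  exists v. forall u. forall x. (S(v) | S(u) | ~S(x))
The quantifier exists x sits under an odd number of negations (counting the antecedent side of each →), so it flips to forall x.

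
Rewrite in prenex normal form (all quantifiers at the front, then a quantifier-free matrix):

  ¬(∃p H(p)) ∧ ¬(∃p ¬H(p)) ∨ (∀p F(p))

∀p ∀w ∀z (¬H(p) ∧ H(w) ∨ F(z))

Drive negations inward (¬∀x A ≡ ∃x ¬A, ¬∃x A ≡ ∀x ¬A, De Morgan for ∧/∨):
  (∀p ¬H(p)) ∧ (∀p H(p)) ∨ (∀p F(p))
Rename bound variables to avoid capture: p↦w, p↦z.
  (∀p ¬H(p)) ∧ (∀w H(w)) ∨ (∀z F(z))
Pull the quantifiers to the front (each side's bound variable is not free in the other side):
  ∀p ∀w ∀z (¬H(p) ∧ H(w) ∨ F(z))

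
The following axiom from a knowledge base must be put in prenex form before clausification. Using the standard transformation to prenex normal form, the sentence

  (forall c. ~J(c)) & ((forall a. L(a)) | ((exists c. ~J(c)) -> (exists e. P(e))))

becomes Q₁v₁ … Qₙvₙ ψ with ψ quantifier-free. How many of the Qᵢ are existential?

Rewrite implications/biconditionals: A → B as ¬A ∨ B.
  (forall c. ~J(c)) & ((forall a. L(a)) | ~(exists c. ~J(c)) | (exists e. P(e)))
Drive negations inward (¬∀x A ≡ ∃x ¬A, ¬∃x A ≡ ∀x ¬A, De Morgan for ∧/∨):
  (forall c. ~J(c)) & ((forall a. L(a)) | (forall c. J(c)) | (exists e. P(e)))
Rename bound variables to avoid capture: c↦w.
  (forall c. ~J(c)) & ((forall a. L(a)) | (forall w. J(w)) | (exists e. P(e)))
Extract every quantifier outward, since the variables are now distinct and don't occur free across branches:
  forall c. forall a. forall w. exists e. (~J(c) & (L(a) | J(w) | P(e)))
The prefix is forall c forall a forall w exists e: 3 universal, 1 existential.

1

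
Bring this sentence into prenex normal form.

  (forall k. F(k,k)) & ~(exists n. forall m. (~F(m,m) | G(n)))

Drive negations inward (¬∀x A ≡ ∃x ¬A, ¬∃x A ≡ ∀x ¬A, De Morgan for ∧/∨):
  (forall k. F(k,k)) & (forall n. exists m. (F(m,m) & ~G(n)))
All bound variables are already distinct, so no renaming is needed.
Finally move all quantifiers to the prefix:
  forall k. forall n. exists m. (F(k,k) & F(m,m) & ~G(n))

forall k. forall n. exists m. (F(k,k) & F(m,m) & ~G(n))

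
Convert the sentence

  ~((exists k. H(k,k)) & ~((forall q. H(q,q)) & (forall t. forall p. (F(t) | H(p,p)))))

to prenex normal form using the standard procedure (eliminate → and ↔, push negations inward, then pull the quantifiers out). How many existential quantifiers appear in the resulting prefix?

0

Drive negations inward (¬∀x A ≡ ∃x ¬A, ¬∃x A ≡ ∀x ¬A, De Morgan for ∧/∨):
  (forall k. ~H(k,k)) | (forall q. H(q,q)) & (forall t. forall p. (F(t) | H(p,p)))
Pull the quantifiers to the front (each side's bound variable is not free in the other side):
  forall k. forall q. forall t. forall p. (~H(k,k) | H(q,q) & (F(t) | H(p,p)))
The prefix is forall k forall q forall t forall p: 4 universal, 0 existential.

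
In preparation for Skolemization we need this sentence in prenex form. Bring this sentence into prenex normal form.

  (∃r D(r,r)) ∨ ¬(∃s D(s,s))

Push ¬ through the quantifiers and connectives to reach negation normal form:
  (∃r D(r,r)) ∨ (∀s ¬D(s,s))
Finally move all quantifiers to the prefix:
  ∃r ∀s (D(r,r) ∨ ¬D(s,s))

∃r ∀s (D(r,r) ∨ ¬D(s,s))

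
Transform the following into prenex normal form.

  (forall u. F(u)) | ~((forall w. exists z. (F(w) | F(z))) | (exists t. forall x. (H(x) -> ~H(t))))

Rewrite implications/biconditionals: A → B as ¬A ∨ B.
  (forall u. F(u)) | ~((forall w. exists z. (F(w) | F(z))) | (exists t. forall x. (~H(x) | ~H(t))))
Move each ¬ inward, flipping quantifiers it crosses:
  (forall u. F(u)) | (exists w. forall z. (~F(w) & ~F(z))) & (forall t. exists x. (H(x) & H(t)))
Finally move all quantifiers to the prefix:
  forall u. exists w. forall z. forall t. exists x. (F(u) | ~F(w) & ~F(z) & H(x) & H(t))

forall u. exists w. forall z. forall t. exists x. (F(u) | ~F(w) & ~F(z) & H(x) & H(t))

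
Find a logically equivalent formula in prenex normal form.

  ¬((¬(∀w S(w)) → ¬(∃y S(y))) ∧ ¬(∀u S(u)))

Eliminate → and ↔ using ¬ and ∨.
  ¬((¬¬(∀w S(w)) ∨ ¬(∃y S(y))) ∧ ¬(∀u S(u)))
Move each ¬ inward, flipping quantifiers it crosses:
  (∃w ¬S(w)) ∧ (∃y S(y)) ∨ (∀u S(u))
All bound variables are already distinct, so no renaming is needed.
Extract every quantifier outward, since the variables are now distinct and don't occur free across branches:
  ∃w ∃y ∀u (¬S(w) ∧ S(y) ∨ S(u))

∃w ∃y ∀u (¬S(w) ∧ S(y) ∨ S(u))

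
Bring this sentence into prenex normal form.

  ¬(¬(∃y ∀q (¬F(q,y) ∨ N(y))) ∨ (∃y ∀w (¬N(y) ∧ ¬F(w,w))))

Push ¬ through the quantifiers and connectives to reach negation normal form:
  (∃y ∀q (¬F(q,y) ∨ N(y))) ∧ (∀y ∃w (N(y) ∨ F(w,w)))
Rename bound variables to avoid capture: y↦y1.
  (∃y ∀q (¬F(q,y) ∨ N(y))) ∧ (∀y1 ∃w (N(y1) ∨ F(w,w)))
Pull the quantifiers to the front (each side's bound variable is not free in the other side):
  ∃y ∀q ∀y1 ∃w ((¬F(q,y) ∨ N(y)) ∧ (N(y1) ∨ F(w,w)))

∃y ∀q ∀y1 ∃w ((¬F(q,y) ∨ N(y)) ∧ (N(y1) ∨ F(w,w)))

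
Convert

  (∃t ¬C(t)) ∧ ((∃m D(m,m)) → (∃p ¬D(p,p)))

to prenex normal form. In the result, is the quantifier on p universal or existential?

Eliminate → and ↔ using ¬ and ∨.
  (∃t ¬C(t)) ∧ (¬(∃m D(m,m)) ∨ (∃p ¬D(p,p)))
Drive negations inward (¬∀x A ≡ ∃x ¬A, ¬∃x A ≡ ∀x ¬A, De Morgan for ∧/∨):
  (∃t ¬C(t)) ∧ ((∀m ¬D(m,m)) ∨ (∃p ¬D(p,p)))
All bound variables are already distinct, so no renaming is needed.
Finally move all quantifiers to the prefix:
  ∃t ∀m ∃p (¬C(t) ∧ (¬D(m,m) ∨ ¬D(p,p)))
The quantifier ∃p sits under an even number of negations (counting the antecedent side of each →), so it remains existential.

existential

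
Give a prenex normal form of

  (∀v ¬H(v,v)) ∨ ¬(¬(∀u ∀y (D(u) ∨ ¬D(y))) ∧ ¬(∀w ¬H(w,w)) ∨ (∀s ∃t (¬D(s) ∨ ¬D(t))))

∀v ∀u ∀y ∀w ∃s ∀t (¬H(v,v) ∨ (D(u) ∨ ¬D(y) ∨ ¬H(w,w)) ∧ D(s) ∧ D(t))

Push ¬ through the quantifiers and connectives to reach negation normal form:
  (∀v ¬H(v,v)) ∨ ((∀u ∀y (D(u) ∨ ¬D(y))) ∨ (∀w ¬H(w,w))) ∧ (∃s ∀t (D(s) ∧ D(t)))
Finally move all quantifiers to the prefix:
  ∀v ∀u ∀y ∀w ∃s ∀t (¬H(v,v) ∨ (D(u) ∨ ¬D(y) ∨ ¬H(w,w)) ∧ D(s) ∧ D(t))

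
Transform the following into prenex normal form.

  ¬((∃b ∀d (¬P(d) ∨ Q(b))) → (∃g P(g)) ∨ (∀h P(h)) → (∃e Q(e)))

∃b ∀d ∃g ∀h ∀e ((¬P(d) ∨ Q(b)) ∧ (P(g) ∨ P(h)) ∧ ¬Q(e))

Rewrite implications/biconditionals: A → B as ¬A ∨ B.
  ¬(¬(∃b ∀d (¬P(d) ∨ Q(b))) ∨ ¬((∃g P(g)) ∨ (∀h P(h))) ∨ (∃e Q(e)))
Push ¬ through the quantifiers and connectives to reach negation normal form:
  (∃b ∀d (¬P(d) ∨ Q(b))) ∧ ((∃g P(g)) ∨ (∀h P(h))) ∧ (∀e ¬Q(e))
All bound variables are already distinct, so no renaming is needed.
Extract every quantifier outward, since the variables are now distinct and don't occur free across branches:
  ∃b ∀d ∃g ∀h ∀e ((¬P(d) ∨ Q(b)) ∧ (P(g) ∨ P(h)) ∧ ¬Q(e))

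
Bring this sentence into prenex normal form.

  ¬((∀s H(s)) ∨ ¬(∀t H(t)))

Move each ¬ inward, flipping quantifiers it crosses:
  (∃s ¬H(s)) ∧ (∀t H(t))
All bound variables are already distinct, so no renaming is needed.
Extract every quantifier outward, since the variables are now distinct and don't occur free across branches:
  ∃s ∀t (¬H(s) ∧ H(t))

∃s ∀t (¬H(s) ∧ H(t))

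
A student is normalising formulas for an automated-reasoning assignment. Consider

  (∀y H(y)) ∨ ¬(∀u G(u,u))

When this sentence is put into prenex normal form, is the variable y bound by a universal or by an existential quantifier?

Drive negations inward (¬∀x A ≡ ∃x ¬A, ¬∃x A ≡ ∀x ¬A, De Morgan for ∧/∨):
  (∀y H(y)) ∨ (∃u ¬G(u,u))
Pull the quantifiers to the front (each side's bound variable is not free in the other side):
  ∀y ∃u (H(y) ∨ ¬G(u,u))
The quantifier ∀y sits under an even number of negations, so it remains universal.

universal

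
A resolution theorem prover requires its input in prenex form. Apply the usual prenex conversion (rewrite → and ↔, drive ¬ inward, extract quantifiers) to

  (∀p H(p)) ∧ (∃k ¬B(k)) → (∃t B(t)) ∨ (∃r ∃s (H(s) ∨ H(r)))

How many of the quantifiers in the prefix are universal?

1

First replace A → B with ¬A ∨ B.
  ¬((∀p H(p)) ∧ (∃k ¬B(k))) ∨ (∃t B(t)) ∨ (∃r ∃s (H(s) ∨ H(r)))
Drive negations inward (¬∀x A ≡ ∃x ¬A, ¬∃x A ≡ ∀x ¬A, De Morgan for ∧/∨):
  (∃p ¬H(p)) ∨ (∀k B(k)) ∨ (∃t B(t)) ∨ (∃r ∃s (H(s) ∨ H(r)))
Finally move all quantifiers to the prefix:
  ∃p ∀k ∃t ∃r ∃s (¬H(p) ∨ B(k) ∨ B(t) ∨ H(s) ∨ H(r))
The prefix is ∃p ∀k ∃t ∃r ∃s: 1 universal, 4 existential.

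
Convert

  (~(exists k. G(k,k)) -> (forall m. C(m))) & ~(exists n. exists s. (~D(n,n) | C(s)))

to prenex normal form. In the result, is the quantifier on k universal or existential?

First replace A → B with ¬A ∨ B.
  (~~(exists k. G(k,k)) | (forall m. C(m))) & ~(exists n. exists s. (~D(n,n) | C(s)))
Move each ¬ inward, flipping quantifiers it crosses:
  ((exists k. G(k,k)) | (forall m. C(m))) & (forall n. forall s. (D(n,n) & ~C(s)))
Pull the quantifiers to the front (each side's bound variable is not free in the other side):
  exists k. forall m. forall n. forall s. ((G(k,k) | C(m)) & D(n,n) & ~C(s))
The quantifier exists k sits under an even number of negations (counting the antecedent side of each →), so it remains existential.

existential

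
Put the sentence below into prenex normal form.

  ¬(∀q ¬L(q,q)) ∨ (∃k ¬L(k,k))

∃q ∃k (L(q,q) ∨ ¬L(k,k))

Move each ¬ inward, flipping quantifiers it crosses:
  (∃q L(q,q)) ∨ (∃k ¬L(k,k))
All bound variables are already distinct, so no renaming is needed.
Extract every quantifier outward, since the variables are now distinct and don't occur free across branches:
  ∃q ∃k (L(q,q) ∨ ¬L(k,k))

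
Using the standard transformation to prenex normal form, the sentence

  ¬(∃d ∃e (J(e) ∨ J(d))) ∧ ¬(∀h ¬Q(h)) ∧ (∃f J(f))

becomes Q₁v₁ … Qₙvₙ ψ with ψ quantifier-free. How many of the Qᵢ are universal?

2

Push ¬ through the quantifiers and connectives to reach negation normal form:
  (∀d ∀e (¬J(e) ∧ ¬J(d))) ∧ (∃h Q(h)) ∧ (∃f J(f))
All bound variables are already distinct, so no renaming is needed.
Pull the quantifiers to the front (each side's bound variable is not free in the other side):
  ∀d ∀e ∃h ∃f (¬J(e) ∧ ¬J(d) ∧ Q(h) ∧ J(f))
The prefix is ∀d ∀e ∃h ∃f: 2 universal, 2 existential.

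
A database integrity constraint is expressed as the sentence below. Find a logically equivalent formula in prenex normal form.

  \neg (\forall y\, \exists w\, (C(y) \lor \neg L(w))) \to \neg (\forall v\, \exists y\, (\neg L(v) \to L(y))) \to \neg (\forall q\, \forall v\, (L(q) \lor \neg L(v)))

\forall y\, \exists w\, \forall v\, \exists s\, \exists q\, \exists p\, (C(y) \lor \neg L(w) \lor L(v) \lor L(s) \lor \neg L(q) \land L(p))

Rewrite implications/biconditionals: A → B as ¬A ∨ B.
  \neg \neg (\forall y\, \exists w\, (C(y) \lor \neg L(w))) \lor \neg \neg (\forall v\, \exists y\, (\neg \neg L(v) \lor L(y))) \lor \neg (\forall q\, \forall v\, (L(q) \lor \neg L(v)))
Push ¬ through the quantifiers and connectives to reach negation normal form:
  (\forall y\, \exists w\, (C(y) \lor \neg L(w))) \lor (\forall v\, \exists y\, (L(v) \lor L(y))) \lor (\exists q\, \exists v\, (\neg L(q) \land L(v)))
Rename bound variables to avoid capture: y↦s, v↦p.
  (\forall y\, \exists w\, (C(y) \lor \neg L(w))) \lor (\forall v\, \exists s\, (L(v) \lor L(s))) \lor (\exists q\, \exists p\, (\neg L(q) \land L(p)))
Pull the quantifiers to the front (each side's bound variable is not free in the other side):
  \forall y\, \exists w\, \forall v\, \exists s\, \exists q\, \exists p\, (C(y) \lor \neg L(w) \lor L(v) \lor L(s) \lor \neg L(q) \land L(p))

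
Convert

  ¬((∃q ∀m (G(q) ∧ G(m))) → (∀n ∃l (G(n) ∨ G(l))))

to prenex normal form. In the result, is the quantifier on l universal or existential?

universal

First replace A → B with ¬A ∨ B.
  ¬(¬(∃q ∀m (G(q) ∧ G(m))) ∨ (∀n ∃l (G(n) ∨ G(l))))
Push ¬ through the quantifiers and connectives to reach negation normal form:
  (∃q ∀m (G(q) ∧ G(m))) ∧ (∃n ∀l (¬G(n) ∧ ¬G(l)))
All bound variables are already distinct, so no renaming is needed.
Finally move all quantifiers to the prefix:
  ∃q ∀m ∃n ∀l (G(q) ∧ G(m) ∧ ¬G(n) ∧ ¬G(l))
The quantifier ∃l sits under an odd number of negations (counting the antecedent side of each →), so it flips to ∀l.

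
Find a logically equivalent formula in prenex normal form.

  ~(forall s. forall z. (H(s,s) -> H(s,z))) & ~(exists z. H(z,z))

First replace A → B with ¬A ∨ B.
  ~(forall s. forall z. (~H(s,s) | H(s,z))) & ~(exists z. H(z,z))
Move each ¬ inward, flipping quantifiers it crosses:
  (exists s. exists z. (H(s,s) & ~H(s,z))) & (forall z. ~H(z,z))
Standardize variables apart so no two quantifiers bind the same name: z↦c.
  (exists s. exists z. (H(s,s) & ~H(s,z))) & (forall c. ~H(c,c))
Extract every quantifier outward, since the variables are now distinct and don't occur free across branches:
  exists s. exists z. forall c. (H(s,s) & ~H(s,z) & ~H(c,c))

exists s. exists z. forall c. (H(s,s) & ~H(s,z) & ~H(c,c))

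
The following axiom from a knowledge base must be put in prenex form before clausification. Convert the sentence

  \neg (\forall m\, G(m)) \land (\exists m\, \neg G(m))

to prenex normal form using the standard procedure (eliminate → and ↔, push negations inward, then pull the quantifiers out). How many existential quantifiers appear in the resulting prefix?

2

Push ¬ through the quantifiers and connectives to reach negation normal form:
  (\exists m\, \neg G(m)) \land (\exists m\, \neg G(m))
Rename bound variables to avoid capture: m↦w1.
  (\exists m\, \neg G(m)) \land (\exists w1\, \neg G(w1))
Extract every quantifier outward, since the variables are now distinct and don't occur free across branches:
  \exists m\, \exists w1\, (\neg G(m) \land \neg G(w1))
The prefix is \exists m \exists w1: 0 universal, 2 existential.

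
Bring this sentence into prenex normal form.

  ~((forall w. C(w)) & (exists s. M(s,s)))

Drive negations inward (¬∀x A ≡ ∃x ¬A, ¬∃x A ≡ ∀x ¬A, De Morgan for ∧/∨):
  (exists w. ~C(w)) | (forall s. ~M(s,s))
All bound variables are already distinct, so no renaming is needed.
Pull the quantifiers to the front (each side's bound variable is not free in the other side):
  exists w. forall s. (~C(w) | ~M(s,s))

exists w. forall s. (~C(w) | ~M(s,s))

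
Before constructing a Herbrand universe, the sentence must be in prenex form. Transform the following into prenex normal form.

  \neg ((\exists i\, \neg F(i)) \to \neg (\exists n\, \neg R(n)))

\exists i\, \exists n\, (\neg F(i) \land \neg R(n))

Rewrite implications/biconditionals: A → B as ¬A ∨ B.
  \neg (\neg (\exists i\, \neg F(i)) \lor \neg (\exists n\, \neg R(n)))
Move each ¬ inward, flipping quantifiers it crosses:
  (\exists i\, \neg F(i)) \land (\exists n\, \neg R(n))
All bound variables are already distinct, so no renaming is needed.
Pull the quantifiers to the front (each side's bound variable is not free in the other side):
  \exists i\, \exists n\, (\neg F(i) \land \neg R(n))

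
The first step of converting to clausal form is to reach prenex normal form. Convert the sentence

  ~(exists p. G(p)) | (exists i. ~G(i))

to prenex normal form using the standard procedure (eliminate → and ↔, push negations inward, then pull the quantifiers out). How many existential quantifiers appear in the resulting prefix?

1

Push ¬ through the quantifiers and connectives to reach negation normal form:
  (forall p. ~G(p)) | (exists i. ~G(i))
All bound variables are already distinct, so no renaming is needed.
Extract every quantifier outward, since the variables are now distinct and don't occur free across branches:
  forall p. exists i. (~G(p) | ~G(i))
The prefix is forall p exists i: 1 universal, 1 existential.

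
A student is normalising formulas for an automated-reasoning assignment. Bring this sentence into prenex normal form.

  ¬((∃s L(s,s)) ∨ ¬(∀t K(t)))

Drive negations inward (¬∀x A ≡ ∃x ¬A, ¬∃x A ≡ ∀x ¬A, De Morgan for ∧/∨):
  (∀s ¬L(s,s)) ∧ (∀t K(t))
All bound variables are already distinct, so no renaming is needed.
Extract every quantifier outward, since the variables are now distinct and don't occur free across branches:
  ∀s ∀t (¬L(s,s) ∧ K(t))

∀s ∀t (¬L(s,s) ∧ K(t))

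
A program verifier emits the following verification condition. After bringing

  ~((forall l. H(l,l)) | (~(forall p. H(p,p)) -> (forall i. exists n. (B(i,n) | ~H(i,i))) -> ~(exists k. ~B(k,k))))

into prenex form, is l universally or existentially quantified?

First replace A → B with ¬A ∨ B.
  ~((forall l. H(l,l)) | ~~(forall p. H(p,p)) | ~(forall i. exists n. (B(i,n) | ~H(i,i))) | ~(exists k. ~B(k,k)))
Drive negations inward (¬∀x A ≡ ∃x ¬A, ¬∃x A ≡ ∀x ¬A, De Morgan for ∧/∨):
  (exists l. ~H(l,l)) & (exists p. ~H(p,p)) & (forall i. exists n. (B(i,n) | ~H(i,i))) & (exists k. ~B(k,k))
All bound variables are already distinct, so no renaming is needed.
Extract every quantifier outward, since the variables are now distinct and don't occur free across branches:
  exists l. exists p. forall i. exists n. exists k. (~H(l,l) & ~H(p,p) & (B(i,n) | ~H(i,i)) & ~B(k,k))
The quantifier forall l sits under an odd number of negations (counting the antecedent side of each →), so it flips to exists l.

existential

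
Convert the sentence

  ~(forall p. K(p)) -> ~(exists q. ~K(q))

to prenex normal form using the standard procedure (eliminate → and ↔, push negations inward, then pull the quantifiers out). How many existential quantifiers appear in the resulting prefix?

0

First replace A → B with ¬A ∨ B.
  ~~(forall p. K(p)) | ~(exists q. ~K(q))
Move each ¬ inward, flipping quantifiers it crosses:
  (forall p. K(p)) | (forall q. K(q))
All bound variables are already distinct, so no renaming is needed.
Finally move all quantifiers to the prefix:
  forall p. forall q. (K(p) | K(q))
The prefix is forall p forall q: 2 universal, 0 existential.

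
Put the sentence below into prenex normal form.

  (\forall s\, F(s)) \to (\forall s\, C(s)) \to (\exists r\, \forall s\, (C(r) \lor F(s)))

\exists s\, \exists v\, \exists r\, \forall z\, (\neg F(s) \lor \neg C(v) \lor C(r) \lor F(z))

First replace A → B with ¬A ∨ B.
  \neg (\forall s\, F(s)) \lor \neg (\forall s\, C(s)) \lor (\exists r\, \forall s\, (C(r) \lor F(s)))
Drive negations inward (¬∀x A ≡ ∃x ¬A, ¬∃x A ≡ ∀x ¬A, De Morgan for ∧/∨):
  (\exists s\, \neg F(s)) \lor (\exists s\, \neg C(s)) \lor (\exists r\, \forall s\, (C(r) \lor F(s)))
Give each quantifier a distinct variable: s↦v, s↦z.
  (\exists s\, \neg F(s)) \lor (\exists v\, \neg C(v)) \lor (\exists r\, \forall z\, (C(r) \lor F(z)))
Finally move all quantifiers to the prefix:
  \exists s\, \exists v\, \exists r\, \forall z\, (\neg F(s) \lor \neg C(v) \lor C(r) \lor F(z))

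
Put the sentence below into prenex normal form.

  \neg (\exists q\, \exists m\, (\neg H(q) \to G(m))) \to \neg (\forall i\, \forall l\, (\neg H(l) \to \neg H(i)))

First replace A → B with ¬A ∨ B.
  \neg \neg (\exists q\, \exists m\, (\neg \neg H(q) \lor G(m))) \lor \neg (\forall i\, \forall l\, (\neg \neg H(l) \lor \neg H(i)))
Move each ¬ inward, flipping quantifiers it crosses:
  (\exists q\, \exists m\, (H(q) \lor G(m))) \lor (\exists i\, \exists l\, (\neg H(l) \land H(i)))
All bound variables are already distinct, so no renaming is needed.
Pull the quantifiers to the front (each side's bound variable is not free in the other side):
  \exists q\, \exists m\, \exists i\, \exists l\, (H(q) \lor G(m) \lor \neg H(l) \land H(i))

\exists q\, \exists m\, \exists i\, \exists l\, (H(q) \lor G(m) \lor \neg H(l) \land H(i))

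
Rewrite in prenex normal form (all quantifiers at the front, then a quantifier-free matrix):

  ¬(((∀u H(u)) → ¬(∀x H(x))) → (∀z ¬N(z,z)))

∃u ∃x ∃z ((¬H(u) ∨ ¬H(x)) ∧ N(z,z))

First replace A → B with ¬A ∨ B.
  ¬(¬(¬(∀u H(u)) ∨ ¬(∀x H(x))) ∨ (∀z ¬N(z,z)))
Push ¬ through the quantifiers and connectives to reach negation normal form:
  ((∃u ¬H(u)) ∨ (∃x ¬H(x))) ∧ (∃z N(z,z))
All bound variables are already distinct, so no renaming is needed.
Pull the quantifiers to the front (each side's bound variable is not free in the other side):
  ∃u ∃x ∃z ((¬H(u) ∨ ¬H(x)) ∧ N(z,z))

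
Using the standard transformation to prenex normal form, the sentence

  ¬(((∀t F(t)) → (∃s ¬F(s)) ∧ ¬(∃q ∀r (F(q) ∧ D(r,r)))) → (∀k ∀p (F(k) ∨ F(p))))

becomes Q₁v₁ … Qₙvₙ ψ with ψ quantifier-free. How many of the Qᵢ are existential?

5

Eliminate → and ↔ using ¬ and ∨.
  ¬(¬(¬(∀t F(t)) ∨ (∃s ¬F(s)) ∧ ¬(∃q ∀r (F(q) ∧ D(r,r)))) ∨ (∀k ∀p (F(k) ∨ F(p))))
Push ¬ through the quantifiers and connectives to reach negation normal form:
  ((∃t ¬F(t)) ∨ (∃s ¬F(s)) ∧ (∀q ∃r (¬F(q) ∨ ¬D(r,r)))) ∧ (∃k ∃p (¬F(k) ∧ ¬F(p)))
Pull the quantifiers to the front (each side's bound variable is not free in the other side):
  ∃t ∃s ∀q ∃r ∃k ∃p ((¬F(t) ∨ ¬F(s) ∧ (¬F(q) ∨ ¬D(r,r))) ∧ ¬F(k) ∧ ¬F(p))
The prefix is ∃t ∃s ∀q ∃r ∃k ∃p: 1 universal, 5 existential.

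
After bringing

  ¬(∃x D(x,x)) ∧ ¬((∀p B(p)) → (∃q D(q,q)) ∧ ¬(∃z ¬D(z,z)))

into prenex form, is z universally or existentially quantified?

Eliminate → and ↔ using ¬ and ∨.
  ¬(∃x D(x,x)) ∧ ¬(¬(∀p B(p)) ∨ (∃q D(q,q)) ∧ ¬(∃z ¬D(z,z)))
Push ¬ through the quantifiers and connectives to reach negation normal form:
  (∀x ¬D(x,x)) ∧ (∀p B(p)) ∧ ((∀q ¬D(q,q)) ∨ (∃z ¬D(z,z)))
All bound variables are already distinct, so no renaming is needed.
Finally move all quantifiers to the prefix:
  ∀x ∀p ∀q ∃z (¬D(x,x) ∧ B(p) ∧ (¬D(q,q) ∨ ¬D(z,z)))
The quantifier ∃z sits under an even number of negations (counting the antecedent side of each →), so it remains existential.

existential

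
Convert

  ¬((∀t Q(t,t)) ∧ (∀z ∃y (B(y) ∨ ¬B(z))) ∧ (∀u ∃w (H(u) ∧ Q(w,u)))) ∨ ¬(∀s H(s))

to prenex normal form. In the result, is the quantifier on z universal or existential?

existential

Drive negations inward (¬∀x A ≡ ∃x ¬A, ¬∃x A ≡ ∀x ¬A, De Morgan for ∧/∨):
  (∃t ¬Q(t,t)) ∨ (∃z ∀y (¬B(y) ∧ B(z))) ∨ (∃u ∀w (¬H(u) ∨ ¬Q(w,u))) ∨ (∃s ¬H(s))
Pull the quantifiers to the front (each side's bound variable is not free in the other side):
  ∃t ∃z ∀y ∃u ∀w ∃s (¬Q(t,t) ∨ ¬B(y) ∧ B(z) ∨ ¬H(u) ∨ ¬Q(w,u) ∨ ¬H(s))
The quantifier ∀z sits under an odd number of negations, so it flips to ∃z.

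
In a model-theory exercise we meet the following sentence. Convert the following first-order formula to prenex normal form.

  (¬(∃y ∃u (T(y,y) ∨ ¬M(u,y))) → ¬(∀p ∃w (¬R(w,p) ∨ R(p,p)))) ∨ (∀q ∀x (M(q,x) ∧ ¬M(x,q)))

∃y ∃u ∃p ∀w ∀q ∀x (T(y,y) ∨ ¬M(u,y) ∨ R(w,p) ∧ ¬R(p,p) ∨ M(q,x) ∧ ¬M(x,q))

Eliminate → and ↔ using ¬ and ∨.
  ¬¬(∃y ∃u (T(y,y) ∨ ¬M(u,y))) ∨ ¬(∀p ∃w (¬R(w,p) ∨ R(p,p))) ∨ (∀q ∀x (M(q,x) ∧ ¬M(x,q)))
Move each ¬ inward, flipping quantifiers it crosses:
  (∃y ∃u (T(y,y) ∨ ¬M(u,y))) ∨ (∃p ∀w (R(w,p) ∧ ¬R(p,p))) ∨ (∀q ∀x (M(q,x) ∧ ¬M(x,q)))
All bound variables are already distinct, so no renaming is needed.
Extract every quantifier outward, since the variables are now distinct and don't occur free across branches:
  ∃y ∃u ∃p ∀w ∀q ∀x (T(y,y) ∨ ¬M(u,y) ∨ R(w,p) ∧ ¬R(p,p) ∨ M(q,x) ∧ ¬M(x,q))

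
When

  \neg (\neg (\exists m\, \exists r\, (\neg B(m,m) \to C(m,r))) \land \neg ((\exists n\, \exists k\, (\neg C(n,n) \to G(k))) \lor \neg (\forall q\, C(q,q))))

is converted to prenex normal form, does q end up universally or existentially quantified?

First replace A → B with ¬A ∨ B.
  \neg (\neg (\exists m\, \exists r\, (\neg \neg B(m,m) \lor C(m,r))) \land \neg ((\exists n\, \exists k\, (\neg \neg C(n,n) \lor G(k))) \lor \neg (\forall q\, C(q,q))))
Move each ¬ inward, flipping quantifiers it crosses:
  (\exists m\, \exists r\, (B(m,m) \lor C(m,r))) \lor (\exists n\, \exists k\, (C(n,n) \lor G(k))) \lor (\exists q\, \neg C(q,q))
All bound variables are already distinct, so no renaming is needed.
Extract every quantifier outward, since the variables are now distinct and don't occur free across branches:
  \exists m\, \exists r\, \exists n\, \exists k\, \exists q\, (B(m,m) \lor C(m,r) \lor C(n,n) \lor G(k) \lor \neg C(q,q))
The quantifier \forall q sits under an odd number of negations (counting the antecedent side of each →), so it flips to \exists q.

existential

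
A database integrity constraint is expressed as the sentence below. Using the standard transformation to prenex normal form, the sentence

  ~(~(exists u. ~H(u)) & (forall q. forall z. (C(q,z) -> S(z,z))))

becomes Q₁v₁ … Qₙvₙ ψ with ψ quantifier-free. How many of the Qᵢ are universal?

0

Rewrite implications/biconditionals: A → B as ¬A ∨ B.
  ~(~(exists u. ~H(u)) & (forall q. forall z. (~C(q,z) | S(z,z))))
Move each ¬ inward, flipping quantifiers it crosses:
  (exists u. ~H(u)) | (exists q. exists z. (C(q,z) & ~S(z,z)))
All bound variables are already distinct, so no renaming is needed.
Finally move all quantifiers to the prefix:
  exists u. exists q. exists z. (~H(u) | C(q,z) & ~S(z,z))
The prefix is exists u exists q exists z: 0 universal, 3 existential.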